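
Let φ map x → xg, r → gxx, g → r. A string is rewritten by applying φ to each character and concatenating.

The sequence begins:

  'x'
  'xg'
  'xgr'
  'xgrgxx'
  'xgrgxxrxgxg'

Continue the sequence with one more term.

Apply φ to xgrgxxrxgxg symbol by symbol: x→xg, g→r, r→gxx, g→r, x→xg, x→xg, r→gxx, x→xg, g→r, x→xg, g→r; joined: xg r gxx r xg xg gxx xg r xg r.

xgrgxxrxgxggxxxgrxgr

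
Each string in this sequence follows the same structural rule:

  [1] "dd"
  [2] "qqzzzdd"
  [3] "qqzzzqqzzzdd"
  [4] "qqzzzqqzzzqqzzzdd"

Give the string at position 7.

qqzzzqqzzzqqzzzqqzzzqqzzzqqzzzdd

Each term is the previous one with qqzzz prepended.
From qqzzzqqzzzqqzzzdd, 3 further steps: qqzzzqqzzzqqzzzdd → qqzzzqqzzzqqzzzqqzzzdd → qqzzzqqzzzqqzzzqqzzzqqzzzdd → (answer).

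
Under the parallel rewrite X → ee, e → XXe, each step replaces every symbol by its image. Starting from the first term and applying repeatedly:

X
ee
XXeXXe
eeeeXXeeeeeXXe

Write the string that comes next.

XXeXXeXXeXXeeeeeXXeXXeXXeXXeXXeeeeeXXe

Replace each of the 14 characters of eeeeXXeeeeeXXe in place — XXe XXe XXe XXe ee ee XXe XXe XXe XXe XXe ee ee XXe — and concatenate.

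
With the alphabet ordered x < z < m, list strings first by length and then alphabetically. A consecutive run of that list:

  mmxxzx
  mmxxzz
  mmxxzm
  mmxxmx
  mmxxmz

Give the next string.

Find the rightmost character of mmxxmz below m, bump it to the next letter, and reset everything to its right to x.

mmxxmm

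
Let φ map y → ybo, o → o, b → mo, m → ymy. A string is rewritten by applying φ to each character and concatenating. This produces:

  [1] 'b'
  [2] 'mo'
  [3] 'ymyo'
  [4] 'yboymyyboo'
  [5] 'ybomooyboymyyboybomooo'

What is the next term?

Rewriting the 22 symbols of ybomooyboymyyboybomooo one by one yields ybo mo o ymy o o ybo mo o ybo ymy ybo ybo mo o ybo mo o ymy o o o; concatenated:

ybomooymyooybomooyboymyyboybomooybomooymyooo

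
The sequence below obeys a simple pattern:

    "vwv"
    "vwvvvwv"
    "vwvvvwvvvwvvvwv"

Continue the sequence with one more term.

vwvvvwvvvwvvvwvvvwvvvwvvvwvvvwv

Each string is two copies of the previous one joined by 'v'.
So the next term is two copies of vwvvvwvvvwvvvwv with 'v' between the halves.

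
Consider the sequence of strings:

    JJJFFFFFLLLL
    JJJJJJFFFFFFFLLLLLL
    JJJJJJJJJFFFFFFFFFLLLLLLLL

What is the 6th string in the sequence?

Each string has the form J^{3n} F^{2n+3} L^{2n+2} (n = 1, 2, …).
Setting n = 6 gives 18, 15, 14 characters in each block.

JJJJJJJJJJJJJJJJJJFFFFFFFFFFFFFFFLLLLLLLLLLLLLL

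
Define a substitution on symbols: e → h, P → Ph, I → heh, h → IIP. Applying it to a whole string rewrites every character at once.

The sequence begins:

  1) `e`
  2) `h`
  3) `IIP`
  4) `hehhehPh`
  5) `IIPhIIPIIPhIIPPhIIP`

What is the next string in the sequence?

hehhehPhIIPhehhehPhhehhehPhIIPhehhehPhPhIIPhehhehPh

φ(IIPhIIPIIPhIIPPhIIP) expands symbol-by-symbol to heh heh Ph IIP heh heh Ph heh heh Ph IIP heh heh Ph Ph IIP heh heh Ph; joining the 19 pieces gives the next term.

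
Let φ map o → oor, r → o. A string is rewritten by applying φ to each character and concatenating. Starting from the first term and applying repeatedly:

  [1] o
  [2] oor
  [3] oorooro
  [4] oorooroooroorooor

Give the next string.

oorooroooroorooorooroorooorooroooroorooro

φ(oorooroooroorooor) expands symbol-by-symbol to oor oor o oor oor o oor oor oor o oor oor o oor oor oor o; joining the 17 pieces gives the next term.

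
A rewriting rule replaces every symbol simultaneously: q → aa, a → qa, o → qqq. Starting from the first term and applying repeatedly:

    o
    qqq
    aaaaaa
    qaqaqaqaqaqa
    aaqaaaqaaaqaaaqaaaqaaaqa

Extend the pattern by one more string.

qaqaaaqaqaqaaaqaqaqaaaqaqaqaaaqaqaqaaaqaqaqaaaqa

Applying the rule to each of the 24 symbols of aaqaaaqaaaqaaaqaaaqaaaqa gives the pieces qa qa aa qa qa qa aa qa qa qa aa qa qa qa aa qa qa qa aa qa qa qa aa qa, which concatenate to the answer.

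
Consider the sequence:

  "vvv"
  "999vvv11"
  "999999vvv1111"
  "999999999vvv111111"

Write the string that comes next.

Each term wraps the previous one in 999 on the left and 11 on the right.
So the next term is 999·999999999vvv111111·11.

999999999999vvv11111111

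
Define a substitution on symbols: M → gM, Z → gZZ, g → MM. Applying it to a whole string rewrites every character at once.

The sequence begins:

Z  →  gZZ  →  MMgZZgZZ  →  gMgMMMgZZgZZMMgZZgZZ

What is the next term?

MMgMMMgMgMgMMMgZZgZZMMgZZgZZgMgMMMgZZgZZMMgZZgZZ

Applying the rule to each of the 20 symbols of gMgMMMgZZgZZMMgZZgZZ gives the pieces MM gM MM gM gM gM MM gZZ gZZ MM gZZ gZZ gM gM MM gZZ gZZ MM gZZ gZZ, which concatenate to the answer.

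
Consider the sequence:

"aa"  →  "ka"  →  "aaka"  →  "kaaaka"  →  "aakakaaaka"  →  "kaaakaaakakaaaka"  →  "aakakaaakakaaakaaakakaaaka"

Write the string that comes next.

From term 3 onward, concatenate the second-to-last term with the last: aa·ka = aaka, ka·aaka = kaaaka, …
The next term joins kaaakaaakakaaaka and aakakaaakakaaakaaakakaaaka.

kaaakaaakakaaakaaakakaaakakaaakaaakakaaaka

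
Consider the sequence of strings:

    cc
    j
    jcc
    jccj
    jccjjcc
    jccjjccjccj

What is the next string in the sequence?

From term 3 onward, concatenate the last term with the second-to-last: j·cc = jcc, jcc·j = jccj, …
Continuing: jccjjccjccj · jccjjcc gives term 7.

jccjjccjccjjccjjcc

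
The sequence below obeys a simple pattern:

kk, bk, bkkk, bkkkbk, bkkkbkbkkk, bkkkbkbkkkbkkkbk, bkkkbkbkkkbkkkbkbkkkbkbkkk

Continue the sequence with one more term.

From term 3 onward, concatenate the last term with the second-to-last: bk·kk = bkkk, bkkk·bk = bkkkbk, …
The next term joins bkkkbkbkkkbkkkbkbkkkbkbkkk and bkkkbkbkkkbkkkbk.

bkkkbkbkkkbkkkbkbkkkbkbkkkbkkkbkbkkkbkkkbk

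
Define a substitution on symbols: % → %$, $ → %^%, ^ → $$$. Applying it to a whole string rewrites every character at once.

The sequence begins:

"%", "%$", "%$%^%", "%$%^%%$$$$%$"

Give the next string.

Rewriting each symbol of %$%^%%$$$$%$: %→%$, $→%^%, %→%$, ^→$$$, %→%$, %→%$, $→%^%, $→%^%, $→%^%, $→%^%, %→%$, $→%^%, which concatenates to %$ %^% %$ $$$ %$ %$ %^% %^% %^% %^% %$ %^%.

%$%^%%$$$$%$%$%^%%^%%^%%^%%$%^%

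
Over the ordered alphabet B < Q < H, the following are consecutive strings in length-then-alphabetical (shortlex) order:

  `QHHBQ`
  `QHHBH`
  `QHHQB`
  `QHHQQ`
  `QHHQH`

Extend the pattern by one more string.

The successor of QHHQH increments the rightmost position that isn't already H and resets every position after it to B.

QHHHB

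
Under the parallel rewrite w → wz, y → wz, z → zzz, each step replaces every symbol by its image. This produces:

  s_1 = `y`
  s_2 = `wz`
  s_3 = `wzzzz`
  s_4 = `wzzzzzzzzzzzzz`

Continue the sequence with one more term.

Rewriting the 14 symbols of wzzzzzzzzzzzzz one by one yields wz zzz zzz zzz zzz zzz zzz zzz zzz zzz zzz zzz zzz zzz; concatenated:

wzzzzzzzzzzzzzzzzzzzzzzzzzzzzzzzzzzzzzzzz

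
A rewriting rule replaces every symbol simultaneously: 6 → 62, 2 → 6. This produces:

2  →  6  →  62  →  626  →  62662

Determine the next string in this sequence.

Rewriting each symbol of 62662: 6→62, 2→6, 6→62, 6→62, 2→6, which concatenates to 62 6 62 62 6.

62662626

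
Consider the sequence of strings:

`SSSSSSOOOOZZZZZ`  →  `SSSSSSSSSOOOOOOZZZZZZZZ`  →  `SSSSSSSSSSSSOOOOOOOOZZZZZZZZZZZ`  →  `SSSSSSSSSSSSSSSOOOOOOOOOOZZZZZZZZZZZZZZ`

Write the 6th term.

SSSSSSSSSSSSSSSSSSSSSOOOOOOOOOOOOOOZZZZZZZZZZZZZZZZZZZZ

Reading off run lengths: S runs 6, 9, 12, 15; O runs 4, 6, 8, 10; Z runs 5, 8, 11, 14 — each is linear in n, where the shown terms are n = 2, 3, 4, 5.
At n = 7 the blocks have lengths 21, 14, 20.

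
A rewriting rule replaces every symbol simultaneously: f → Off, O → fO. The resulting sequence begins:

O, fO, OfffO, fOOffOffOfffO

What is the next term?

Replace each of the 13 characters of fOOffOffOfffO in place — Off fO fO Off Off fO Off Off fO Off Off Off fO — and concatenate.

OfffOfOOffOfffOOffOfffOOffOffOfffO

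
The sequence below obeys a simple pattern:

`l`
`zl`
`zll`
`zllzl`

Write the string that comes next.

zllzlzll

From term 3 onward, concatenate the last term with the second-to-last: zl·l = zll, zll·zl = zllzl, …
So term 5 is zllzl·zll.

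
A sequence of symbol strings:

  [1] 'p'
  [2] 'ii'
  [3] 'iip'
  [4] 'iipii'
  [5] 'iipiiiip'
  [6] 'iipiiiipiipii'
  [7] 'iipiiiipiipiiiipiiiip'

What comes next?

From term 3 onward, concatenate the last term with the second-to-last: ii·p = iip, iip·ii = iipii, …
Continuing: iipiiiipiipiiiipiiiip · iipiiiipiipii gives term 8.

iipiiiipiipiiiipiiiipiipiiiipiipii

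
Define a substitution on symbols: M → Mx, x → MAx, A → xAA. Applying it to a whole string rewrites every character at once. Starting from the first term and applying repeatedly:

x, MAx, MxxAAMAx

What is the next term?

MxMAxMAxxAAxAAMxxAAMAx

Rewriting each symbol of MxxAAMAx: M→Mx, x→MAx, x→MAx, A→xAA, A→xAA, M→Mx, A→xAA, x→MAx, which concatenates to Mx MAx MAx xAA xAA Mx xAA MAx.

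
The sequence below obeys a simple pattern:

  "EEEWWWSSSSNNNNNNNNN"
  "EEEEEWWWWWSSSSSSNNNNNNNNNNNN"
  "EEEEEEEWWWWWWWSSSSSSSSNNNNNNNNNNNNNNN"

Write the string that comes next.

EEEEEEEEEWWWWWWWWWSSSSSSSSSSNNNNNNNNNNNNNNNNNN

Reading off run lengths: E runs 3, 5, 7; W runs 3, 5, 7; S runs 4, 6, 8; N runs 9, 12, 15 — each is linear in n, where the shown terms are n = 2, 3, 4.
At n = 5 the blocks have lengths 9, 9, 10, 18.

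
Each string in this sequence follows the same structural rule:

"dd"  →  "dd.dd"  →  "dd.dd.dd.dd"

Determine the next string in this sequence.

dd.dd.dd.dd.dd.dd.dd.dd

Every step duplicates the string with '.' between the halves.
So the next term is two copies of dd.dd.dd.dd with '.' between the halves.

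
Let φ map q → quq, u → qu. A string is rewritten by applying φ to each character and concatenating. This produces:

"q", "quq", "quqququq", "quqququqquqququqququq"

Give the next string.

quqququqquqququqququqquqququqquqququqququqquqququqququq

φ(quqququqquqququqququq) expands symbol-by-symbol to quq qu quq quq qu quq qu quq quq qu quq quq qu quq qu quq quq qu quq qu quq; joining the 21 pieces gives the next term.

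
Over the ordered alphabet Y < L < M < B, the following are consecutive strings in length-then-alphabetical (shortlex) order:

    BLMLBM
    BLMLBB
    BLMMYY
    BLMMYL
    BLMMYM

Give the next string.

Treat BLMMYM as a base-4 numeral over the given alphabet and add one, carrying through any trailing B's.

BLMMYB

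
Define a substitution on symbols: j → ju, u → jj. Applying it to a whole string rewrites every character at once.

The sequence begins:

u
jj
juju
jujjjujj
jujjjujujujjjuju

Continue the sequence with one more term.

jujjjujujujjjujjjujjjujujujjjujj

φ(jujjjujujujjjuju) expands symbol-by-symbol to ju jj ju ju ju jj ju jj ju jj ju ju ju jj ju jj; joining the 16 pieces gives the next term.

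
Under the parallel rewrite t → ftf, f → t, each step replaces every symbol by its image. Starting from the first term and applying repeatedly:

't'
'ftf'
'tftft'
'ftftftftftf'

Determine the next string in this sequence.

tftftftftftftftftftft

Expanding ftftftftftf: f→t, t→ftf, f→t, t→ftf, f→t, t→ftf, f→t, t→ftf, f→t, t→ftf, f→t. Concatenated: t ftf t ftf t ftf t ftf t ftf t.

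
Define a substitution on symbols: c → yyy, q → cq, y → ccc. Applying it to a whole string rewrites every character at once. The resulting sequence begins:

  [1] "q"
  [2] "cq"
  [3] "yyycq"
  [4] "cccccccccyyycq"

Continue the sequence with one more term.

Replace each of the 14 characters of cccccccccyyycq in place — yyy yyy yyy yyy yyy yyy yyy yyy yyy ccc ccc ccc yyy cq — and concatenate.

yyyyyyyyyyyyyyyyyyyyyyyyyyycccccccccyyycq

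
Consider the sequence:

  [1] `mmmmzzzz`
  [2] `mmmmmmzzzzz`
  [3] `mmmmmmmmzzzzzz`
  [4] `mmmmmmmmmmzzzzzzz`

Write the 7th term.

mmmmmmmmmmmmmmmmzzzzzzzzzz

Term n consists of 2n m's, followed by n+2 z's, where the shown terms are n = 2, 3, 4, 5.
Setting n = 8 gives 16, 10 characters in each block.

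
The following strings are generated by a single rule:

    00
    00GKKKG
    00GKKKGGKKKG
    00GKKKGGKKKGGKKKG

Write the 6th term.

00GKKKGGKKKGGKKKGGKKKGGKKKG

Every step adds GKKKG to the end: s(k+1) = s(k)·GKKKG.
From 00GKKKGGKKKGGKKKG, 2 further steps: 00GKKKGGKKKGGKKKG → 00GKKKGGKKKGGKKKGGKKKG → (answer).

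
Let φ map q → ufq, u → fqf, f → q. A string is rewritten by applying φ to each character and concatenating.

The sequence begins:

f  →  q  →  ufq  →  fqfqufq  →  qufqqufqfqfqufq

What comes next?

Rewriting the 15 symbols of qufqqufqfqfqufq one by one yields ufq fqf q ufq ufq fqf q ufq q ufq q ufq fqf q ufq; concatenated:

ufqfqfqufqufqfqfqufqqufqqufqfqfqufq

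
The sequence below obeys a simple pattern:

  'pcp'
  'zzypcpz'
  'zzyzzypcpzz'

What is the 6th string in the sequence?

zzyzzyzzyzzyzzypcpzzzzz

s(k+1) = zzy·s(k)·z, so each term gains zzy as a prefix and z as a suffix.
From zzyzzypcpzz, 3 further steps: zzyzzypcpzz → zzyzzyzzypcpzzz → zzyzzyzzyzzypcpzzzz → (answer).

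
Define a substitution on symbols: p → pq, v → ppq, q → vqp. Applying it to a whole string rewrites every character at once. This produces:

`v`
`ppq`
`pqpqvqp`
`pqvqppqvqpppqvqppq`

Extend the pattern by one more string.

Replace each of the 18 characters of pqvqppqvqpppqvqppq in place — pq vqp ppq vqp pq pq vqp ppq vqp pq pq pq vqp ppq vqp pq pq vqp — and concatenate.

pqvqpppqvqppqpqvqpppqvqppqpqpqvqpppqvqppqpqvqp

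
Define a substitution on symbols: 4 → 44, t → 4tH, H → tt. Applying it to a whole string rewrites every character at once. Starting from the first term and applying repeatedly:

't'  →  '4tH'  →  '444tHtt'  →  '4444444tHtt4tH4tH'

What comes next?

444444444444444tHtt4tH4tH444tHtt444tHtt

Replace each of the 17 characters of 4444444tHtt4tH4tH in place — 44 44 44 44 44 44 44 4tH tt 4tH 4tH 44 4tH tt 44 4tH tt — and concatenate.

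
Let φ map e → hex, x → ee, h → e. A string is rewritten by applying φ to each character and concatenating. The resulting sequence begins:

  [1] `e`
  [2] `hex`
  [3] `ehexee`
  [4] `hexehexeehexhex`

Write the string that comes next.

ehexeehexehexeehexhexehexeeehexee

Replace each of the 15 characters of hexehexeehexhex in place — e hex ee hex e hex ee hex hex e hex ee e hex ee — and concatenate.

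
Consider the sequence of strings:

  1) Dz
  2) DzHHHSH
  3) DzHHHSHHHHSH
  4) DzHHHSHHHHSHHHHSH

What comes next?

Each term is the previous one with HHHSH appended.
Applying this once more to DzHHHSHHHHSHHHHSH:

DzHHHSHHHHSHHHHSHHHHSH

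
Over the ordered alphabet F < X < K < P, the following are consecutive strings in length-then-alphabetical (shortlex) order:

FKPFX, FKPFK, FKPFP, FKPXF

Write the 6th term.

Continuing the enumeration 2 steps past FKPXF: FKPXF → FKPXX → (answer).

FKPXK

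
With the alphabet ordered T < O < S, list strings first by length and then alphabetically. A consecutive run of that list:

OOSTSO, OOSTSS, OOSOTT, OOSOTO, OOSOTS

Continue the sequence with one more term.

OOSOOT

Find the rightmost character of OOSOTS below S, bump it to the next letter, and reset everything to its right to T.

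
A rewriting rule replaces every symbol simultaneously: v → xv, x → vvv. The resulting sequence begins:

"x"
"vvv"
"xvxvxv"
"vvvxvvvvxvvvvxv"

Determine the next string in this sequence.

xvxvxvvvvxvxvxvxvvvvxvxvxvxvvvvxv

Applying the rule to each of the 15 symbols of vvvxvvvvxvvvvxv gives the pieces xv xv xv vvv xv xv xv xv vvv xv xv xv xv vvv xv, which concatenate to the answer.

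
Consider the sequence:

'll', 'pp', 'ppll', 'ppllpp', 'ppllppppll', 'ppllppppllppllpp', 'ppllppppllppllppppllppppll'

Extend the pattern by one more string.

ppllppppllppllppppllppppllppllppppllppllpp

From term 3 onward, concatenate the last term with the second-to-last: pp·ll = ppll, ppll·pp = ppllpp, …
Continuing: ppllppppllppllppppllppppll · ppllppppllppllpp gives term 8.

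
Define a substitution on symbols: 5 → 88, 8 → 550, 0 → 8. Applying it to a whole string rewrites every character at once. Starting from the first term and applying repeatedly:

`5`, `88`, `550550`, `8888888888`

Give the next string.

Apply φ to 8888888888 symbol by symbol: 8→550, 8→550, 8→550, 8→550, 8→550, 8→550, 8→550, 8→550, 8→550, 8→550; joined: 550 550 550 550 550 550 550 550 550 550.

550550550550550550550550550550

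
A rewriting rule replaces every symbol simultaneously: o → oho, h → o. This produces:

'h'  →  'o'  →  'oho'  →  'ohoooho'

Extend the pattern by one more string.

Expanding ohoooho: o→oho, h→o, o→oho, o→oho, o→oho, h→o, o→oho. Concatenated: oho o oho oho oho o oho.

ohooohoohoohoooho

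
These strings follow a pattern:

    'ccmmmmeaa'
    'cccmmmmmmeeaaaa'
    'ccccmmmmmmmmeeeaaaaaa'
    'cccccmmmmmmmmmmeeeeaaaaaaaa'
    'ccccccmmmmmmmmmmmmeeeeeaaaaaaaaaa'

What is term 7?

ccccccccmmmmmmmmmmmmmmmmeeeeeeeaaaaaaaaaaaaaa

Term n consists of n+1 c's, followed by 2n+2 m's, followed by n e's, followed by 2n a's (n = 1, 2, …).
Setting n = 7 gives 8, 16, 7, 14 characters in each block.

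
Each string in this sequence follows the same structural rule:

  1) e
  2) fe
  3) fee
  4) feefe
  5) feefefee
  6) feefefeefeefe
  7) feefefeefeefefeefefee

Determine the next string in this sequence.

feefefeefeefefeefefeefeefefeefeefe

Each term (from the third on) is the previous term followed by the one before it: term 3 = fe·e = fee.
So term 8 is feefefeefeefefeefefee·feefefeefeefe.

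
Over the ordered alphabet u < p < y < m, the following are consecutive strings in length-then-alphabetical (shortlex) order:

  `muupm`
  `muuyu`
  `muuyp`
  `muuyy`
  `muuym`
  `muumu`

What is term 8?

Continuing the enumeration 2 steps past muumu: muumu → muump → (answer).

muumy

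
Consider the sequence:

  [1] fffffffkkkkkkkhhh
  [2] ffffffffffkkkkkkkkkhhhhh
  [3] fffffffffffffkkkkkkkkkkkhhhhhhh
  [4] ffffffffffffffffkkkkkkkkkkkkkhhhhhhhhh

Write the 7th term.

Term n consists of 3n+1 f's, followed by 2n+3 k's, followed by 2n-1 h's, where the shown terms are n = 2, 3, 4, 5.
Setting n = 8 gives 25, 19, 15 characters in each block.

fffffffffffffffffffffffffkkkkkkkkkkkkkkkkkkkhhhhhhhhhhhhhhh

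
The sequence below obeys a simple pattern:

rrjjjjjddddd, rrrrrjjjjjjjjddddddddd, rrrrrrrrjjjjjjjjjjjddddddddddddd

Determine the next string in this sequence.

rrrrrrrrrrrjjjjjjjjjjjjjjddddddddddddddddd

Term n consists of 3n-1 r's, followed by 3n+2 j's, followed by 4n+1 d's (n = 1, 2, …).
For the next term, n = 4, so the run lengths are 11, 14, 17.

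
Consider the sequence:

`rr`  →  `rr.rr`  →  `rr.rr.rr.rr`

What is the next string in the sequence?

s(k+1) = s(k)·.·s(k) — each term doubles the last with '.' between the halves.
Doubling rr.rr.rr.rr with '.' between the halves:

rr.rr.rr.rr.rr.rr.rr.rr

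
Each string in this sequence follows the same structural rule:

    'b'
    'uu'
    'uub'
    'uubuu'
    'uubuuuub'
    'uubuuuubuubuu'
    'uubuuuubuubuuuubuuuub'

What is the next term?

From term 3 onward, concatenate the last term with the second-to-last: uu·b = uub, uub·uu = uubuu, …
The next term joins uubuuuubuubuuuubuuuub and uubuuuubuubuu.

uubuuuubuubuuuubuuuubuubuuuubuubuu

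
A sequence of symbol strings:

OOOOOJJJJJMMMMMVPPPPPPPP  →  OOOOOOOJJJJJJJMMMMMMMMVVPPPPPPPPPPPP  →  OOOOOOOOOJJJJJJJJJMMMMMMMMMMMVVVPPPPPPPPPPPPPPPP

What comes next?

Term n consists of 2n+1 O's, followed by 2n+1 J's, followed by 3n-1 M's, followed by n-1 V's, followed by 4n P's, where the shown terms are n = 2, 3, 4.
At n = 5 the blocks have lengths 11, 11, 14, 4, 20.

OOOOOOOOOOOJJJJJJJJJJJMMMMMMMMMMMMMMVVVVPPPPPPPPPPPPPPPPPPPP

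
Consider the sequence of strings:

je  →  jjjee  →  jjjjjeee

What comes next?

Reading off run lengths: j runs 1, 3, 5; e runs 1, 2, 3 — each is linear in n (n = 1, 2, …).
At n = 4 the blocks have lengths 7, 4.

jjjjjjjeeee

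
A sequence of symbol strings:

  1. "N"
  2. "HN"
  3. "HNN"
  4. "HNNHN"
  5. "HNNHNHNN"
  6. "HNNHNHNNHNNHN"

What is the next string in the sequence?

Each term (from the third on) is the previous term followed by the one before it: term 3 = HN·N = HNN.
Continuing: HNNHNHNNHNNHN · HNNHNHNN gives term 7.

HNNHNHNNHNNHNHNNHNHNN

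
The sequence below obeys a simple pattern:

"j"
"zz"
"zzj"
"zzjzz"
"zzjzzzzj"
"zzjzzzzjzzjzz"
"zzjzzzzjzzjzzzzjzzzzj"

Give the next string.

This is a Fibonacci-style word recurrence s(k) = s(k−1)·s(k−2): e.g. zz·j = zzj.
The next term joins zzjzzzzjzzjzzzzjzzzzj and zzjzzzzjzzjzz.

zzjzzzzjzzjzzzzjzzzzjzzjzzzzjzzjzz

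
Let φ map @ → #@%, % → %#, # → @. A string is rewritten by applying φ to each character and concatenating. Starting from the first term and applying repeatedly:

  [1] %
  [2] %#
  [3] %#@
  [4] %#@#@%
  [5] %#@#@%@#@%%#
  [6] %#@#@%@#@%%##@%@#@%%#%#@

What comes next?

Replace each of the 24 characters of %#@#@%@#@%%##@%@#@%%#%#@ in place — %# @ #@% @ #@% %# #@% @ #@% %# %# @ @ #@% %# #@% @ #@% %# %# @ %# @ #@% — and concatenate.

%#@#@%@#@%%##@%@#@%%#%#@@#@%%##@%@#@%%#%#@%#@#@%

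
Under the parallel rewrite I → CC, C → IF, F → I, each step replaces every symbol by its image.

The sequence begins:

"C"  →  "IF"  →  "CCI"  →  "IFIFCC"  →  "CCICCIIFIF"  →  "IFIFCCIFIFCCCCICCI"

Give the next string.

Replace each of the 18 characters of IFIFCCIFIFCCCCICCI in place — CC I CC I IF IF CC I CC I IF IF IF IF CC IF IF CC — and concatenate.

CCICCIIFIFCCICCIIFIFIFIFCCIFIFCC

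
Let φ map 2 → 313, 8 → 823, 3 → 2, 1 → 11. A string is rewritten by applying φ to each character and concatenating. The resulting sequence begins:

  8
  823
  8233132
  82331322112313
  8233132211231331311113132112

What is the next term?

823313221123133131111313211221121111111121123131111313

Applying the rule to each of the 28 symbols of 8233132211231331311113132112 gives the pieces 823 313 2 2 11 2 313 313 11 11 313 2 11 2 2 11 2 11 11 11 11 2 11 2 313 11 11 313, which concatenate to the answer.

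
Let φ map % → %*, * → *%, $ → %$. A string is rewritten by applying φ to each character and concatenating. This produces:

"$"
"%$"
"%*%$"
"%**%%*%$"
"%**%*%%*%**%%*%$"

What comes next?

Replace each of the 16 characters of %**%*%%*%**%%*%$ in place — %* *% *% %* *% %* %* *% %* *% *% %* %* *% %* %$ — and concatenate.

%**%*%%**%%*%**%%**%*%%*%**%%*%$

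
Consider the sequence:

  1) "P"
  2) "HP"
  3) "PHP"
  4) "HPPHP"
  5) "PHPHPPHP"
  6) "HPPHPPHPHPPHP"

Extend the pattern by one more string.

PHPHPPHPHPPHPPHPHPPHP

From term 3 onward, concatenate the second-to-last term with the last: P·HP = PHP, HP·PHP = HPPHP, …
The next term joins PHPHPPHP and HPPHPPHPHPPHP.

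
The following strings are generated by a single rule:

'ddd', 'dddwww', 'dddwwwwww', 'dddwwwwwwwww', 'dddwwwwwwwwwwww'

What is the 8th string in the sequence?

Each term is the previous one with www appended.
From dddwwwwwwwwwwww, 3 further steps: dddwwwwwwwwwwww → dddwwwwwwwwwwwwwww → dddwwwwwwwwwwwwwwwwww → (answer).

dddwwwwwwwwwwwwwwwwwwwww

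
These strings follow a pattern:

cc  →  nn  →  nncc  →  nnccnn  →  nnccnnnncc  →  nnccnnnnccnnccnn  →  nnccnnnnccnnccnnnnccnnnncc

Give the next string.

nnccnnnnccnnccnnnnccnnnnccnnccnnnnccnnccnn

Each term (from the third on) is the previous term followed by the one before it: term 3 = nn·cc = nncc.
So term 8 is nnccnnnnccnnccnnnnccnnnncc·nnccnnnnccnnccnn.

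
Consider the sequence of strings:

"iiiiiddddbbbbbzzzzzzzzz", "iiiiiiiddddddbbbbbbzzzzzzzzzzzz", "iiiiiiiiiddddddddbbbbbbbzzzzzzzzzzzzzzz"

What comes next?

iiiiiiiiiiiddddddddddbbbbbbbbzzzzzzzzzzzzzzzzzz

The n-th term is 2n+1 i's then 2n d's then n+3 b's then 3n+3 z's, where the shown terms are n = 2, 3, 4.
At n = 5 the blocks have lengths 11, 10, 8, 18.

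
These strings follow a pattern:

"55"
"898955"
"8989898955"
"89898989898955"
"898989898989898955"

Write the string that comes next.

Every step adds 8989 at the front: s(k+1) = 8989·s(k).
So the next term is 8989·898989898989898955.

8989898989898989898955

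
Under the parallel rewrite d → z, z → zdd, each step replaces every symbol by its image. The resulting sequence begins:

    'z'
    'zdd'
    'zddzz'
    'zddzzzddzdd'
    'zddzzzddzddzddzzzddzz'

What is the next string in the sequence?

Rewriting the 21 symbols of zddzzzddzddzddzzzddzz one by one yields zdd z z zdd zdd zdd z z zdd z z zdd z z zdd zdd zdd z z zdd zdd; concatenated:

zddzzzddzddzddzzzddzzzddzzzddzddzddzzzddzdd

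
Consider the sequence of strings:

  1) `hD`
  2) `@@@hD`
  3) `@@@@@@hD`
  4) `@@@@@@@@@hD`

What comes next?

Each term is the previous one with @@@ prepended.
So the next term is @@@·@@@@@@@@@hD.

@@@@@@@@@@@@hD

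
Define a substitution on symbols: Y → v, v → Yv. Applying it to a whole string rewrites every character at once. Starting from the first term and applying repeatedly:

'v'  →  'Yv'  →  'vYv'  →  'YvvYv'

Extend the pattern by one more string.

vYvYvvYv

Expanding YvvYv: Y→v, v→Yv, v→Yv, Y→v, v→Yv. Concatenated: v Yv Yv v Yv.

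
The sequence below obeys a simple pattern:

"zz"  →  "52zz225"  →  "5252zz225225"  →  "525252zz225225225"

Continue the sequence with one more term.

s(k+1) = 52·s(k)·225, so each term gains 52 as a prefix and 225 as a suffix.
So the next term is 52·525252zz225225225·225.

52525252zz225225225225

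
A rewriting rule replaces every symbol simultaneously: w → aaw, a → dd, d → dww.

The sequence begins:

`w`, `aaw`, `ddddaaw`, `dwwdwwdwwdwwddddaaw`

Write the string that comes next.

Replace each of the 19 characters of dwwdwwdwwdwwddddaaw in place — dww aaw aaw dww aaw aaw dww aaw aaw dww aaw aaw dww dww dww dww dd dd aaw — and concatenate.

dwwaawaawdwwaawaawdwwaawaawdwwaawaawdwwdwwdwwdwwddddaaw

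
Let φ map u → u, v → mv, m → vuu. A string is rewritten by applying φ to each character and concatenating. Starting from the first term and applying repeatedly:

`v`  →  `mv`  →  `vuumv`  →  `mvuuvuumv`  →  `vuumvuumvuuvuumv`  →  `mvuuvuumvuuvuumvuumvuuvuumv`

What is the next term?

vuumvuumvuuvuumvuumvuuvuumvuuvuumvuumvuuvuumv

Replace each of the 27 characters of mvuuvuumvuuvuumvuumvuuvuumv in place — vuu mv u u mv u u vuu mv u u mv u u vuu mv u u vuu mv u u mv u u vuu mv — and concatenate.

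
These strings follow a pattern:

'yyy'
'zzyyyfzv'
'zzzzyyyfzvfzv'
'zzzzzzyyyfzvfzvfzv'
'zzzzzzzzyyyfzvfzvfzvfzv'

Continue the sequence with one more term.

Every step adds zz to the front and fzv to the end of the previous string.
So the next term is zz·zzzzzzzzyyyfzvfzvfzvfzv·fzv.

zzzzzzzzzzyyyfzvfzvfzvfzvfzv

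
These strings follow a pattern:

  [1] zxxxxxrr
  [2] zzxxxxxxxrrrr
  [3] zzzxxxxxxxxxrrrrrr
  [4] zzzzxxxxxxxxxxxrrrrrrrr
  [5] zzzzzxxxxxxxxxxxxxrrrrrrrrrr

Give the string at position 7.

Each string has the form z^{n} x^{2n+3} r^{2n} (n = 1, 2, …).
For term 7, n = 7, so the run lengths are 7, 17, 14.

zzzzzzzxxxxxxxxxxxxxxxxxrrrrrrrrrrrrrr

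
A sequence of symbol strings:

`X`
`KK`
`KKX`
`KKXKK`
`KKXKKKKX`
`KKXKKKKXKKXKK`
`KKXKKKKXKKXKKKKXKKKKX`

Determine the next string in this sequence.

Each term (from the third on) is the previous term followed by the one before it: term 3 = KK·X = KKX.
So term 8 is KKXKKKKXKKXKKKKXKKKKX·KKXKKKKXKKXKK.

KKXKKKKXKKXKKKKXKKKKXKKXKKKKXKKXKK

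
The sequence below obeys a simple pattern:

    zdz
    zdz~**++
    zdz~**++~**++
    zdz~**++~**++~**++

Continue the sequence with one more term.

Each term is the previous one with ~**++ appended.
So the next term is zdz~**++~**++~**++·~**++.

zdz~**++~**++~**++~**++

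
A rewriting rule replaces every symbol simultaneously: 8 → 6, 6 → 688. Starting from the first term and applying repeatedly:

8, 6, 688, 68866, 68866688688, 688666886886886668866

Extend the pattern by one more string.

Rewriting the 21 symbols of 688666886886886668866 one by one yields 688 6 6 688 688 688 6 6 688 6 6 688 6 6 688 688 688 6 6 688 688; concatenated:

6886668868868866688666886668868868866688688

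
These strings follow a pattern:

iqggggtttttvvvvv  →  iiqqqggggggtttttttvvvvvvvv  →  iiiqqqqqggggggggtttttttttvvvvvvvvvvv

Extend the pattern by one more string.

iiiiqqqqqqqggggggggggtttttttttttvvvvvvvvvvvvvv

Term n consists of n i's, followed by 2n-1 q's, followed by 2n+2 g's, followed by 2n+3 t's, followed by 3n+2 v's (n = 1, 2, …).
At n = 4 the blocks have lengths 4, 7, 10, 11, 14.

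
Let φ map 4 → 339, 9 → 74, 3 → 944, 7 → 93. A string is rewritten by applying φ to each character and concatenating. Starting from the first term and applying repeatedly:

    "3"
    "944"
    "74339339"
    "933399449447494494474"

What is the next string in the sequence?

7494494494474743393397433933993339743393397433933993339

Applying the rule to each of the 21 symbols of 933399449447494494474 gives the pieces 74 944 944 944 74 74 339 339 74 339 339 93 339 74 339 339 74 339 339 93 339, which concatenate to the answer.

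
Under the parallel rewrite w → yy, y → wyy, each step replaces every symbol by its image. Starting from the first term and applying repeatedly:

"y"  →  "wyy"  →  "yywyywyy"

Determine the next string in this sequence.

wyywyyyywyywyyyywyywyy

Rewriting each symbol of yywyywyy: y→wyy, y→wyy, w→yy, y→wyy, y→wyy, w→yy, y→wyy, y→wyy, which concatenates to wyy wyy yy wyy wyy yy wyy wyy.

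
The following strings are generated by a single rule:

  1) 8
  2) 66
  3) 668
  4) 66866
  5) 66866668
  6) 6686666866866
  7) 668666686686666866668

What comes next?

From term 3 onward, concatenate the last term with the second-to-last: 66·8 = 668, 668·66 = 66866, …
So term 8 is 668666686686666866668·6686666866866.

6686666866866668666686686666866866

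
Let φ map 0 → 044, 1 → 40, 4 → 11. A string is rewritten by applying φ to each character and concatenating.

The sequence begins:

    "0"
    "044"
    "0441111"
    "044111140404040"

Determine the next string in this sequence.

04411114040404011044110441104411044

Applying the rule to each of the 15 symbols of 044111140404040 gives the pieces 044 11 11 40 40 40 40 11 044 11 044 11 044 11 044, which concatenate to the answer.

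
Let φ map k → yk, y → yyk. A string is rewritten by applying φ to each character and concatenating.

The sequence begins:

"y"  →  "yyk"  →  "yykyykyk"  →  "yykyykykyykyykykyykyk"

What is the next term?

Applying the rule to each of the 21 symbols of yykyykykyykyykykyykyk gives the pieces yyk yyk yk yyk yyk yk yyk yk yyk yyk yk yyk yyk yk yyk yk yyk yyk yk yyk yk, which concatenate to the answer.

yykyykykyykyykykyykykyykyykykyykyykykyykykyykyykykyykyk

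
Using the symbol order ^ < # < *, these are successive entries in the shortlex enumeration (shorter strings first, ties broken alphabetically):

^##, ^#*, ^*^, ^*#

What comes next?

Find the rightmost character of ^*# below *, bump it to the next letter, and reset everything to its right to ^.

^**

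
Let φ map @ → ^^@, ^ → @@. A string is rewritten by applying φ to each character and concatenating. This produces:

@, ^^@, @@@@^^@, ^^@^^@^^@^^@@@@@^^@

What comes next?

φ(^^@^^@^^@^^@@@@@^^@) expands symbol-by-symbol to @@ @@ ^^@ @@ @@ ^^@ @@ @@ ^^@ @@ @@ ^^@ ^^@ ^^@ ^^@ ^^@ @@ @@ ^^@; joining the 19 pieces gives the next term.

@@@@^^@@@@@^^@@@@@^^@@@@@^^@^^@^^@^^@^^@@@@@^^@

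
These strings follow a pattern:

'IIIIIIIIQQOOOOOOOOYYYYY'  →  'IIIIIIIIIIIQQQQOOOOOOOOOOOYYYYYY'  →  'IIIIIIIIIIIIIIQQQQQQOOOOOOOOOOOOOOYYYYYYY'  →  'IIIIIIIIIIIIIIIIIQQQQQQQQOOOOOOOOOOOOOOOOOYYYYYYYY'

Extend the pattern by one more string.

IIIIIIIIIIIIIIIIIIIIQQQQQQQQQQOOOOOOOOOOOOOOOOOOOOYYYYYYYYY

Reading off run lengths: I runs 8, 11, 14, 17; Q runs 2, 4, 6, 8; O runs 8, 11, 14, 17; Y runs 5, 6, 7, 8 — each is linear in n, where the shown terms are n = 2, 3, 4, 5.
At n = 6 the blocks have lengths 20, 10, 20, 9.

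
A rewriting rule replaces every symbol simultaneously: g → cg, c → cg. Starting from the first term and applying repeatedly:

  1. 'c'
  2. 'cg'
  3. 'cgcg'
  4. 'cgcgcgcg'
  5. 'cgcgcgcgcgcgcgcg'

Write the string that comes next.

cgcgcgcgcgcgcgcgcgcgcgcgcgcgcgcg

Replace each of the 16 characters of cgcgcgcgcgcgcgcg in place — cg cg cg cg cg cg cg cg cg cg cg cg cg cg cg cg — and concatenate.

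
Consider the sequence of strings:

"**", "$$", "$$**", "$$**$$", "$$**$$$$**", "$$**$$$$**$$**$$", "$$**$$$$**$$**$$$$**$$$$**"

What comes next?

$$**$$$$**$$**$$$$**$$$$**$$**$$$$**$$**$$

From term 3 onward, concatenate the last term with the second-to-last: $$·** = $$**, $$**·$$ = $$**$$, …
So term 8 is $$**$$$$**$$**$$$$**$$$$**·$$**$$$$**$$**$$.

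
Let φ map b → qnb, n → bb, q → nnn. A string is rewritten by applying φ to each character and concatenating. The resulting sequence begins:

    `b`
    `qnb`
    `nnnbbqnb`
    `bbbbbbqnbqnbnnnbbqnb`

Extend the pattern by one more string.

Applying the rule to each of the 20 symbols of bbbbbbqnbqnbnnnbbqnb gives the pieces qnb qnb qnb qnb qnb qnb nnn bb qnb nnn bb qnb bb bb bb qnb qnb nnn bb qnb, which concatenate to the answer.

qnbqnbqnbqnbqnbqnbnnnbbqnbnnnbbqnbbbbbbbqnbqnbnnnbbqnb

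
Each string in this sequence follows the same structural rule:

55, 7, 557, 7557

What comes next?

This is a Fibonacci-style word recurrence s(k) = s(k−2)·s(k−1): e.g. 55·7 = 557.
Continuing: 557 · 7557 gives term 5.

5577557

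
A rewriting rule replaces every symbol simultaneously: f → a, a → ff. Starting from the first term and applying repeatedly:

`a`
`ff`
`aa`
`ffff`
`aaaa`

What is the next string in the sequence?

ffffffff

Rewriting each symbol of aaaa: a→ff, a→ff, a→ff, a→ff, which concatenates to ff ff ff ff.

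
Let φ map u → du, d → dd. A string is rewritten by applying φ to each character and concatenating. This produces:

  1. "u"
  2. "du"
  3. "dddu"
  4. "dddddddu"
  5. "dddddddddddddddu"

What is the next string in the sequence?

Rewriting the 16 symbols of dddddddddddddddu one by one yields dd dd dd dd dd dd dd dd dd dd dd dd dd dd dd du; concatenated:

dddddddddddddddddddddddddddddddu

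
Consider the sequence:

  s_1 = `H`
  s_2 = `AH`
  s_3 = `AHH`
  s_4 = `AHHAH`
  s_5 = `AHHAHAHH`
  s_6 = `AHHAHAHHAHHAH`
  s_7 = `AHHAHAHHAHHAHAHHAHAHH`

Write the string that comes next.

AHHAHAHHAHHAHAHHAHAHHAHHAHAHHAHHAH

This is a Fibonacci-style word recurrence s(k) = s(k−1)·s(k−2): e.g. AH·H = AHH.
Continuing: AHHAHAHHAHHAHAHHAHAHH · AHHAHAHHAHHAH gives term 8.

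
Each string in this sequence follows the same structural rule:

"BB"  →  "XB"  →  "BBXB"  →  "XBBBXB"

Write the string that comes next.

BBXBXBBBXB

Each term (from the third on) is the two preceding terms concatenated in order: term 3 = BB·XB = BBXB.
So term 5 is BBXB·XBBBXB.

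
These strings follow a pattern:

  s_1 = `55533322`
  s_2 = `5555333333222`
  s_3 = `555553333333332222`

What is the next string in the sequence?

The n-th term is n+2 5's then 3n 3's then n+1 2's (n = 1, 2, …).
Setting n = 4 gives 6, 12, 5 characters in each block.

55555533333333333322222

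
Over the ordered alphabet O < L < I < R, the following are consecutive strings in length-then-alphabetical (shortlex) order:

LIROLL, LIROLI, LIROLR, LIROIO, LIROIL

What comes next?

The successor of LIROIL increments the rightmost position that isn't already R and resets every position after it to O.

LIROII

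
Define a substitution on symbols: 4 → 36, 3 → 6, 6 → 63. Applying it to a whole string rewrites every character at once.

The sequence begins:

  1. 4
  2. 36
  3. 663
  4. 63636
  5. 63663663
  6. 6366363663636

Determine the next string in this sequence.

Rewriting the 13 symbols of 6366363663636 one by one yields 63 6 63 63 6 63 6 63 63 6 63 6 63; concatenated:

636636366366363663663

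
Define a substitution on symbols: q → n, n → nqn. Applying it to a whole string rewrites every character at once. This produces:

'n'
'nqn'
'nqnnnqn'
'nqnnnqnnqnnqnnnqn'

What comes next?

Replace each of the 17 characters of nqnnnqnnqnnqnnnqn in place — nqn n nqn nqn nqn n nqn nqn n nqn nqn n nqn nqn nqn n nqn — and concatenate.

nqnnnqnnqnnqnnnqnnqnnnqnnqnnnqnnqnnqnnnqn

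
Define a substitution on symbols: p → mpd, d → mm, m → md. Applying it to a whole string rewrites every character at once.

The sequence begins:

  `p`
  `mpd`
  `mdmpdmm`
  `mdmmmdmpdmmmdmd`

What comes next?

Applying the rule to each of the 15 symbols of mdmmmdmpdmmmdmd gives the pieces md mm md md md mm md mpd mm md md md mm md mm, which concatenate to the answer.

mdmmmdmdmdmmmdmpdmmmdmdmdmmmdmm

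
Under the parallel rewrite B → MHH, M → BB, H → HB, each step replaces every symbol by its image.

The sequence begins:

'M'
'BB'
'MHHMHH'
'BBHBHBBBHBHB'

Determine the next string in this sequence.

Expanding BBHBHBBBHBHB: B→MHH, B→MHH, H→HB, B→MHH, H→HB, B→MHH, B→MHH, B→MHH, H→HB, B→MHH, H→HB, B→MHH. Concatenated: MHH MHH HB MHH HB MHH MHH MHH HB MHH HB MHH.

MHHMHHHBMHHHBMHHMHHMHHHBMHHHBMHH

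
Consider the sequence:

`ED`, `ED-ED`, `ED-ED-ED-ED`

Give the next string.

Each string is two copies of the previous one joined by '-'.
Doubling ED-ED-ED-ED with '-' between the halves:

ED-ED-ED-ED-ED-ED-ED-ED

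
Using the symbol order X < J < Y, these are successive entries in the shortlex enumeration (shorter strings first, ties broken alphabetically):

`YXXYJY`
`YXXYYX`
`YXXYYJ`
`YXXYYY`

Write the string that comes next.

YXJXXX

Find the rightmost character of YXXYYY below Y, bump it to the next letter, and reset everything to its right to X.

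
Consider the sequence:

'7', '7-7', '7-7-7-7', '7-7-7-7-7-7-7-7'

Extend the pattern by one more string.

s(k+1) = s(k)·-·s(k) — each term doubles the last with '-' between the halves.
Doubling 7-7-7-7-7-7-7-7 with '-' between the halves:

7-7-7-7-7-7-7-7-7-7-7-7-7-7-7-7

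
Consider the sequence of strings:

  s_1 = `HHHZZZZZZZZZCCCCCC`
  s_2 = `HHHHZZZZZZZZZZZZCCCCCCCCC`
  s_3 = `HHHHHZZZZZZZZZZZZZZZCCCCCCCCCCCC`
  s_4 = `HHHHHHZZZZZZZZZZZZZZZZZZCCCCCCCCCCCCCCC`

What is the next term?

The n-th term is n+1 H's then 3n+3 Z's then 3n C's, where the shown terms are n = 2, 3, 4, 5.
Setting n = 6 gives 7, 21, 18 characters in each block.

HHHHHHHZZZZZZZZZZZZZZZZZZZZZCCCCCCCCCCCCCCCCCC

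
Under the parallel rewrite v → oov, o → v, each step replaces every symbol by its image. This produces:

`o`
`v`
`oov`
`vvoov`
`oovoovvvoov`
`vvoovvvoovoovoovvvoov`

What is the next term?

Rewriting the 21 symbols of vvoovvvoovoovoovvvoov one by one yields oov oov v v oov oov oov v v oov v v oov v v oov oov oov v v oov; concatenated:

oovoovvvoovoovoovvvoovvvoovvvoovoovoovvvoov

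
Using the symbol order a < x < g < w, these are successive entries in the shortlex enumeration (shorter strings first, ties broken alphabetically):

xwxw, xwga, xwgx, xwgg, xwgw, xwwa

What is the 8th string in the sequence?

xwwg

Advancing 2 positions from xwwa through xwwa → xwwx reaches term 8.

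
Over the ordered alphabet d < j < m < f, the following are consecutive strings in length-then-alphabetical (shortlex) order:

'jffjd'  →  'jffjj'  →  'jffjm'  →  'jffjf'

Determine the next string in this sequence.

Find the rightmost character of jffjf below f, bump it to the next letter, and reset everything to its right to d.

jffmd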